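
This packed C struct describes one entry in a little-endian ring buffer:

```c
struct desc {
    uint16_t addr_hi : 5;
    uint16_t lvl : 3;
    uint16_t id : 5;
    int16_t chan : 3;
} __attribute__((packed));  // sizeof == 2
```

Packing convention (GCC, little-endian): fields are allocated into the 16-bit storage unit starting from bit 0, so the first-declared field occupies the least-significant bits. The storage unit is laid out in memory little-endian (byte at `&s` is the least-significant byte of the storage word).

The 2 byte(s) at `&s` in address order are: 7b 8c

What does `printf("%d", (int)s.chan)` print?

-4

[0]=0x7b [1]=0x8c (little-endian) → word 0x8c7b
addr_hi [0+:5] = (word>>0) & 0x1f = 27
lvl [5+:3] = (word>>5) & 0x7 = 3
id [8+:5] = (word>>8) & 0x1f = 12
chan [13+:3] = (word>>13) & 0x7 = 4  ←
chan signed 3b, MSB=1: 4 - 8 = -4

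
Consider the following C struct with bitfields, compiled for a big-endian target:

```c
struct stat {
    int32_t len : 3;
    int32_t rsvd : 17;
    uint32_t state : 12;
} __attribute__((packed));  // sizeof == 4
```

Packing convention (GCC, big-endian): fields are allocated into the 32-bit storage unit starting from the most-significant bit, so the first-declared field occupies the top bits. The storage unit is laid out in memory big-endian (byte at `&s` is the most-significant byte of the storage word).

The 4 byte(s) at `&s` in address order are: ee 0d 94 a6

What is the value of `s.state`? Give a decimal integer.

[0]=0xee [1]=0x0d [2]=0x94 [3]=0xa6 (big-endian) → word 0xee0d94a6
len:3 @ bit 29 → (0xee0d94a6>>29)&0x7 = 0x7
rsvd:17 @ bit 12 → (0xee0d94a6>>12)&0x1ffff = 0xe0d9
state:12 @ bit 0 → (0xee0d94a6>>0)&0xfff = 0x4a6  ←

1190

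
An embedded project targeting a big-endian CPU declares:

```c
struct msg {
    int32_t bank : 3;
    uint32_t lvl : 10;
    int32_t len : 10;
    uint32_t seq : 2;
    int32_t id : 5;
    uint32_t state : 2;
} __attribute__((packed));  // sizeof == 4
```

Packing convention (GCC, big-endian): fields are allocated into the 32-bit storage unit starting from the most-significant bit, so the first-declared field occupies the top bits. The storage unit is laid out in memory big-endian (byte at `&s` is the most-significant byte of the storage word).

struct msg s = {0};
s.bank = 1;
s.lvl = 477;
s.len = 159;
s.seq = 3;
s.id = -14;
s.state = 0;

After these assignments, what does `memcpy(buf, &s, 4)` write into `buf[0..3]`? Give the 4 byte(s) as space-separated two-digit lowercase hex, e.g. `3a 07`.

[29+:3] bank=1 & 0x7 = 0x1; word=0x20000000
[19+:10] lvl=477 & 0x3ff = 0x1dd; word=0x2ee80000
[9+:10] len=159 & 0x3ff = 0x9f; word=0x2ee93e00
[7+:2] seq=3 & 0x3 = 0x3; word=0x2ee93f80
[2+:5] id=-14 & 0x1f = 0x12; word=0x2ee93fc8
[0+:2] state=0 & 0x3 = 0x0; word=0x2ee93fc8
word = 0x2ee93fc8 → big-endian bytes:
  [0]=0x2e  [1]=0xe9  [2]=0x3f  [3]=0xc8

2e e9 3f c8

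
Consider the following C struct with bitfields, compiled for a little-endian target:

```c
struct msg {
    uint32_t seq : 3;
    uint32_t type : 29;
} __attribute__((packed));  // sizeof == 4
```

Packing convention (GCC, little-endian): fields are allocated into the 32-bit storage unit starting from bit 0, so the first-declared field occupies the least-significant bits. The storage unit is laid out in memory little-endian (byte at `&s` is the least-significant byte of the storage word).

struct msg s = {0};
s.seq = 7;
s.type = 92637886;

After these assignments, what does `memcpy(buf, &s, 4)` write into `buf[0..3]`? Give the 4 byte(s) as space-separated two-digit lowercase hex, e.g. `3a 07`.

seq (3b) val=7 bits=0x7 at bit 0: 0x00000007
type (29b) val=92637886 bits=0x5858abe at bit 3: 0x2c2c55f7
word = 0x2c2c55f7 → little-endian bytes:
  [0]=0xf7  [1]=0x55  [2]=0x2c  [3]=0x2c

f7 55 2c 2c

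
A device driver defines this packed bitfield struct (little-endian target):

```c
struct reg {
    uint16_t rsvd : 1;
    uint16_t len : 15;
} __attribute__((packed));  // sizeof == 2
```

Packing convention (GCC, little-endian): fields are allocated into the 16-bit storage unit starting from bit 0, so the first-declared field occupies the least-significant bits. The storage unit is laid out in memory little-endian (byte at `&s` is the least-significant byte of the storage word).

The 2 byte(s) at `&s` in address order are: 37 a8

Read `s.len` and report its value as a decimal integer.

21531

[0]=0x37 [1]=0xa8 (little-endian) → word 0xa837
rsvd [0+:1] = (word>>0) & 0x1 = 1
len [1+:15] = (word>>1) & 0x7fff = 21531  ←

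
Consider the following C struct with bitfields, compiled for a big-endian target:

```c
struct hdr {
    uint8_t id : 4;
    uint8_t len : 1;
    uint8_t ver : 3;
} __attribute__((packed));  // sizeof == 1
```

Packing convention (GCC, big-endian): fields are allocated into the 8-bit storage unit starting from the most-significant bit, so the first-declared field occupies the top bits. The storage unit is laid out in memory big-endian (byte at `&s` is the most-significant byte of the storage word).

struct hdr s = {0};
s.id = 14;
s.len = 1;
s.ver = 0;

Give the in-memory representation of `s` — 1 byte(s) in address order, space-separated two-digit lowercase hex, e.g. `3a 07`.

id:4 = 14 → 0xe << 4 → word 0xe0
len:1 = 1 → 0x1 << 3 → word 0xe8
ver:3 = 0 → 0x0 << 0 → word 0xe8
word = 0xe8 → big-endian bytes:
  [0]=0xe8

e8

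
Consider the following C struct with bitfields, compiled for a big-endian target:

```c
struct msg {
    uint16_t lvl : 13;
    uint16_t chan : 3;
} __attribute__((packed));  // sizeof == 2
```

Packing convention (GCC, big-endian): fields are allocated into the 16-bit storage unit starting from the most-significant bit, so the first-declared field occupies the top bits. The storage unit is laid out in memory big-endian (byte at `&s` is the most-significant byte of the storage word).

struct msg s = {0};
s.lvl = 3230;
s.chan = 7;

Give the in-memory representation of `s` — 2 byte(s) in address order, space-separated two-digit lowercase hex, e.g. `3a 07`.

64 f7

[3+:13] lvl=3230 & 0x1fff = 0xc9e; word=0x64f0
[0+:3] chan=7 & 0x7 = 0x7; word=0x64f7
word = 0x64f7 → big-endian bytes:
  [0]=0x64  [1]=0xf7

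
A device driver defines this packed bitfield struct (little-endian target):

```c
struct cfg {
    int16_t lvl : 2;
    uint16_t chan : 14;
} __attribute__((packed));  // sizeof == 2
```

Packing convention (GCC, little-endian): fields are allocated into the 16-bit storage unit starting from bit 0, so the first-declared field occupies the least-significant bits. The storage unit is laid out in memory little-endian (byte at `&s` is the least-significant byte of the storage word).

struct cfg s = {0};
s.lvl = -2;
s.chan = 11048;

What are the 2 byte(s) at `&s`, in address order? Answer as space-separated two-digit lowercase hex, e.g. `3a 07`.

lvl (2b) val=-2 bits=0x2 at bit 0: 0x0002
chan (14b) val=11048 bits=0x2b28 at bit 2: 0xaca2
word = 0xaca2 → little-endian bytes:
  [0]=0xa2  [1]=0xac

a2 ac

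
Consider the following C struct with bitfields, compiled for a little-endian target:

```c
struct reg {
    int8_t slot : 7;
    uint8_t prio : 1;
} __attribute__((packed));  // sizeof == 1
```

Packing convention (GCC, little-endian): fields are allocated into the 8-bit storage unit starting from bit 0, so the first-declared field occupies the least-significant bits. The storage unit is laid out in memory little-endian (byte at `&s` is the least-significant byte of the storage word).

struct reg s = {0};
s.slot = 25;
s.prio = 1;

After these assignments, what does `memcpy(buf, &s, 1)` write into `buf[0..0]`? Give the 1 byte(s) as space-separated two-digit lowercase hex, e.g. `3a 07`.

99

slot (7b) val=25 bits=0x19 at bit 0: 0x19
prio (1b) val=1 bits=0x1 at bit 7: 0x99
word = 0x99 → little-endian bytes:
  [0]=0x99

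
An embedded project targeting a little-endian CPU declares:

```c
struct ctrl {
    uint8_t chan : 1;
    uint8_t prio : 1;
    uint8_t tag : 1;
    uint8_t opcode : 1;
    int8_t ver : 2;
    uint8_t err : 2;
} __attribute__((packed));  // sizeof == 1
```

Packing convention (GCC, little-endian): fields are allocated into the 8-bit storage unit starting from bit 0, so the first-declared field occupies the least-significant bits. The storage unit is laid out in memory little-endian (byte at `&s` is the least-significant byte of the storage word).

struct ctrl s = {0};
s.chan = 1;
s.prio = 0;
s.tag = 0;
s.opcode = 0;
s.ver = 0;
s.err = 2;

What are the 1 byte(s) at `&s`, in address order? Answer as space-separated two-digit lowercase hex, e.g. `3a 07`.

81

[0+:1] chan=1 & 0x1 = 0x1; word=0x01
[1+:1] prio=0 & 0x1 = 0x0; word=0x01
[2+:1] tag=0 & 0x1 = 0x0; word=0x01
[3+:1] opcode=0 & 0x1 = 0x0; word=0x01
[4+:2] ver=0 & 0x3 = 0x0; word=0x01
[6+:2] err=2 & 0x3 = 0x2; word=0x81
word = 0x81 → little-endian bytes:
  [0]=0x81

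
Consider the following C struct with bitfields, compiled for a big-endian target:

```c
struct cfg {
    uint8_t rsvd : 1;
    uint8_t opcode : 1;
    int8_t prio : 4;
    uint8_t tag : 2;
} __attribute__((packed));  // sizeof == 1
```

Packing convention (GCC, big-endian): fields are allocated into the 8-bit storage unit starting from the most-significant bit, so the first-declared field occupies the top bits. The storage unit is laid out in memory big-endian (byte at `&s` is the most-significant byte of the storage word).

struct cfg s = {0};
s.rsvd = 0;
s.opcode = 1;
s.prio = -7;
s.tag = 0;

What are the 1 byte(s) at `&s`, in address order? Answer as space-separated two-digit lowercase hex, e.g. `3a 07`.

[7+:1] rsvd=0 & 0x1 = 0x0; word=0x00
[6+:1] opcode=1 & 0x1 = 0x1; word=0x40
[2+:4] prio=-7 & 0xf = 0x9; word=0x64
[0+:2] tag=0 & 0x3 = 0x0; word=0x64
word = 0x64 → big-endian bytes:
  [0]=0x64

64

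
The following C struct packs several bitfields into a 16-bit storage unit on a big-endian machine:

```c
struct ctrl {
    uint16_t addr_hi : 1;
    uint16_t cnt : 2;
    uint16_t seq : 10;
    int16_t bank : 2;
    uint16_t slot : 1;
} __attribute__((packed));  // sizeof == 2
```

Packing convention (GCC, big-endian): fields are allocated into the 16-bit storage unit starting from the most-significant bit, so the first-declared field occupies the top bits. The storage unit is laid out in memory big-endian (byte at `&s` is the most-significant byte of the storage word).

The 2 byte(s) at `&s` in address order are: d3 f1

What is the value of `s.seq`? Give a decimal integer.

638

[0]=0xd3 [1]=0xf1 (big-endian) → word 0xd3f1
addr_hi:1 @ bit 15 → (0xd3f1>>15)&0x1 = 0x1
cnt:2 @ bit 13 → (0xd3f1>>13)&0x3 = 0x2
seq:10 @ bit 3 → (0xd3f1>>3)&0x3ff = 0x27e  ←
bank:2 @ bit 1 → (0xd3f1>>1)&0x3 = 0x0
slot:1 @ bit 0 → (0xd3f1>>0)&0x1 = 0x1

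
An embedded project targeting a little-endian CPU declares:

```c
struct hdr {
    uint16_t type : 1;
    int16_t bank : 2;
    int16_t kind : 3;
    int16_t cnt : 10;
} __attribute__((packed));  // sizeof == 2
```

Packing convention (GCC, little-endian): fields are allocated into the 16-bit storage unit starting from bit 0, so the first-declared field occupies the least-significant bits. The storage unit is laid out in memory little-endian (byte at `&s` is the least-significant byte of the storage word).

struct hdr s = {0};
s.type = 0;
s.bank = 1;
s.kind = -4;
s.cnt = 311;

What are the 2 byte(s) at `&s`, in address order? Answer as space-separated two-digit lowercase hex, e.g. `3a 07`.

[0+:1] type=0 & 0x1 = 0x0; word=0x0000
[1+:2] bank=1 & 0x3 = 0x1; word=0x0002
[3+:3] kind=-4 & 0x7 = 0x4; word=0x0022
[6+:10] cnt=311 & 0x3ff = 0x137; word=0x4de2
word = 0x4de2 → little-endian bytes:
  [0]=0xe2  [1]=0x4d

e2 4d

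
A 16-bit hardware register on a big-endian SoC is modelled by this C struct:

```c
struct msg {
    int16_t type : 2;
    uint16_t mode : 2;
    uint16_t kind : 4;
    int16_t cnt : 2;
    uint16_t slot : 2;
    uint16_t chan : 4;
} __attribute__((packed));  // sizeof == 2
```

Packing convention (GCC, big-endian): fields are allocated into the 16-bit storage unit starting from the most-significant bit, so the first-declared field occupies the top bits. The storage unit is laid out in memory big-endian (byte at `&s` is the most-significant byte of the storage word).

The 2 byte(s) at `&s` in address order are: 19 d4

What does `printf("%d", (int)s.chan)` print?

4

[0]=0x19 [1]=0xd4 (big-endian) → word 0x19d4
type:2 @ bit 14 → (0x19d4>>14)&0x3 = 0x0
mode:2 @ bit 12 → (0x19d4>>12)&0x3 = 0x1
kind:4 @ bit 8 → (0x19d4>>8)&0xf = 0x9
cnt:2 @ bit 6 → (0x19d4>>6)&0x3 = 0x3
slot:2 @ bit 4 → (0x19d4>>4)&0x3 = 0x1
chan:4 @ bit 0 → (0x19d4>>0)&0xf = 0x4  ←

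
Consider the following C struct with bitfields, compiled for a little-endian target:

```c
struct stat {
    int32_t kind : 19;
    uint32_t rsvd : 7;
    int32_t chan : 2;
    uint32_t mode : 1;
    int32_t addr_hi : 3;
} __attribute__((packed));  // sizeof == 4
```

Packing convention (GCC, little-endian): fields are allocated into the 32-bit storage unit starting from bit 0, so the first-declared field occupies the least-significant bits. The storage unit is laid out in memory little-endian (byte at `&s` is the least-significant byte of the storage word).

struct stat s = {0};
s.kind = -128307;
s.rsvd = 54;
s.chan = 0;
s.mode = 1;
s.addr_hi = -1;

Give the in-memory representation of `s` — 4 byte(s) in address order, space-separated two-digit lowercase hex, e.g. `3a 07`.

cd 0a b6 f1

kind:19 = -128307 → 0x60acd << 0 → word 0x00060acd
rsvd:7 = 54 → 0x36 << 19 → word 0x01b60acd
chan:2 = 0 → 0x0 << 26 → word 0x01b60acd
mode:1 = 1 → 0x1 << 28 → word 0x11b60acd
addr_hi:3 = -1 → 0x7 << 29 → word 0xf1b60acd
word = 0xf1b60acd → little-endian bytes:
  [0]=0xcd  [1]=0x0a  [2]=0xb6  [3]=0xf1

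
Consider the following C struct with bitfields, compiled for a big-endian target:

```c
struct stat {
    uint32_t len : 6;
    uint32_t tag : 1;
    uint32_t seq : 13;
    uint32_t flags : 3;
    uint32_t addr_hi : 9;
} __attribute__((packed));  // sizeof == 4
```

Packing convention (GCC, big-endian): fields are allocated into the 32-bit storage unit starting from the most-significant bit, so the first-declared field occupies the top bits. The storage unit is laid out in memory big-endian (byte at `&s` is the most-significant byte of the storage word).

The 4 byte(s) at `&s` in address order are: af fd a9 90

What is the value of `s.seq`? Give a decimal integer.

[0]=0xaf [1]=0xfd [2]=0xa9 [3]=0x90 (big-endian) → word 0xaffda990
len:6 @ bit 26 → (0xaffda990>>26)&0x3f = 0x2b
tag:1 @ bit 25 → (0xaffda990>>25)&0x1 = 0x1
seq:13 @ bit 12 → (0xaffda990>>12)&0x1fff = 0x1fda  ←
flags:3 @ bit 9 → (0xaffda990>>9)&0x7 = 0x4
addr_hi:9 @ bit 0 → (0xaffda990>>0)&0x1ff = 0x190

8154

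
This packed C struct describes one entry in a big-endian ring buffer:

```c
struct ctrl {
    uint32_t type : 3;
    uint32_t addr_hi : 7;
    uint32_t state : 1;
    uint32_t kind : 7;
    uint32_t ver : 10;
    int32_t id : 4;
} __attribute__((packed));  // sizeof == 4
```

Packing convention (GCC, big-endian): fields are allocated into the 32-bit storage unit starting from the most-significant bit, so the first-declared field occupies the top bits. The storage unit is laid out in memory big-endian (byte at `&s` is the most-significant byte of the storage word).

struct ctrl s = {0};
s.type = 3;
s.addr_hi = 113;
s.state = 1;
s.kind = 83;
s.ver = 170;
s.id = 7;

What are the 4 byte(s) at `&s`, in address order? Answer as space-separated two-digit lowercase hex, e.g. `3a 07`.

type:3 = 3 → 0x3 << 29 → word 0x60000000
addr_hi:7 = 113 → 0x71 << 22 → word 0x7c400000
state:1 = 1 → 0x1 << 21 → word 0x7c600000
kind:7 = 83 → 0x53 << 14 → word 0x7c74c000
ver:10 = 170 → 0xaa << 4 → word 0x7c74caa0
id:4 = 7 → 0x7 << 0 → word 0x7c74caa7
word = 0x7c74caa7 → big-endian bytes:
  [0]=0x7c  [1]=0x74  [2]=0xca  [3]=0xa7

7c 74 ca a7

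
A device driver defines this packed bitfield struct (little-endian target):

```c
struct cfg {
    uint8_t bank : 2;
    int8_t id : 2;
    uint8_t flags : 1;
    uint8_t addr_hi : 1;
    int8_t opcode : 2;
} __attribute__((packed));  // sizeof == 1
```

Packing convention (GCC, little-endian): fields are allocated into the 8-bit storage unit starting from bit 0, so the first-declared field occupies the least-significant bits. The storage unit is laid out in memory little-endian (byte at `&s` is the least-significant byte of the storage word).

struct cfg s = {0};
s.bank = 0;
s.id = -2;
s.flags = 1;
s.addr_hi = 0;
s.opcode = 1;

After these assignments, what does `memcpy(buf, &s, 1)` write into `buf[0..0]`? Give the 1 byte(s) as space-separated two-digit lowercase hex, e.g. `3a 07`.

58

[0+:2] bank=0 & 0x3 = 0x0; word=0x00
[2+:2] id=-2 & 0x3 = 0x2; word=0x08
[4+:1] flags=1 & 0x1 = 0x1; word=0x18
[5+:1] addr_hi=0 & 0x1 = 0x0; word=0x18
[6+:2] opcode=1 & 0x3 = 0x1; word=0x58
word = 0x58 → little-endian bytes:
  [0]=0x58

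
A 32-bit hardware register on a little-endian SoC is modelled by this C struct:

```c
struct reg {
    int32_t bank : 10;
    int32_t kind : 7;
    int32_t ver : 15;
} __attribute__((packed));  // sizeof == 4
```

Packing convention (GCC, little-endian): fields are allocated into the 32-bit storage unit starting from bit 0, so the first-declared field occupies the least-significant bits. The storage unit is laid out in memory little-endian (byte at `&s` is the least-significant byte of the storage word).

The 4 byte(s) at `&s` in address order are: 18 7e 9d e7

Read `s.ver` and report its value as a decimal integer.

[0]=0x18 [1]=0x7e [2]=0x9d [3]=0xe7 (little-endian) → word 0xe79d7e18
bank:10 @ bit 0 → (0xe79d7e18>>0)&0x3ff = 0x218
kind:7 @ bit 10 → (0xe79d7e18>>10)&0x7f = 0x5f
ver:15 @ bit 17 → (0xe79d7e18>>17)&0x7fff = 0x73ce  ←
ver signed 15b, MSB=1: 29646 - 32768 = -3122

-3122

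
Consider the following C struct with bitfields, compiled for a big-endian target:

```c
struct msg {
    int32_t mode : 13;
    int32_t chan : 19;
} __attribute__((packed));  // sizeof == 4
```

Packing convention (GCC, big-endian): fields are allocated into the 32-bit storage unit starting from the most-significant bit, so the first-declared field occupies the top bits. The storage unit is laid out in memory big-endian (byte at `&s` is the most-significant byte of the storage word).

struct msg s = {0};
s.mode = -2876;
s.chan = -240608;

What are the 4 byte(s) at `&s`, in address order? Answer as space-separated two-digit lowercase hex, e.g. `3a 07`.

mode:13 = -2876 → 0x14c4 << 19 → word 0xa6200000
chan:19 = -240608 → 0x45420 << 0 → word 0xa6245420
word = 0xa6245420 → big-endian bytes:
  [0]=0xa6  [1]=0x24  [2]=0x54  [3]=0x20

a6 24 54 20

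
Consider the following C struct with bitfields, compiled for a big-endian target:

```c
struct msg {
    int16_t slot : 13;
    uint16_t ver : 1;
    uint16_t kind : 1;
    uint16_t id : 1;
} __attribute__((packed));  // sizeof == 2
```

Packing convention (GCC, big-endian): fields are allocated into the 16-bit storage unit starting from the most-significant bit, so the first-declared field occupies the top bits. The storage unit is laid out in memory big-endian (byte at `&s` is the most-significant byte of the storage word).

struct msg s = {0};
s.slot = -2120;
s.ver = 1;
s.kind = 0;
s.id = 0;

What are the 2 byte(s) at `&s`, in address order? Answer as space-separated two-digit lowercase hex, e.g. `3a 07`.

bd c4

slot (13b) val=-2120 bits=0x17b8 at bit 3: 0xbdc0
ver (1b) val=1 bits=0x1 at bit 2: 0xbdc4
kind (1b) val=0 bits=0x0 at bit 1: 0xbdc4
id (1b) val=0 bits=0x0 at bit 0: 0xbdc4
word = 0xbdc4 → big-endian bytes:
  [0]=0xbd  [1]=0xc4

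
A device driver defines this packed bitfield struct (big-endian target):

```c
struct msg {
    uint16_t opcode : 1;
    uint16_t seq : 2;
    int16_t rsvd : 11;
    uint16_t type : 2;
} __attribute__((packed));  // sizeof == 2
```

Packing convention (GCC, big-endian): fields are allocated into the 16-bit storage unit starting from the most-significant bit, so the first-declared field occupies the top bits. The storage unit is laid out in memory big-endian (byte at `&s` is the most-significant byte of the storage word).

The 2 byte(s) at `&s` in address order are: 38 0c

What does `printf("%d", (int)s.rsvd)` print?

-509

[0]=0x38 [1]=0x0c (big-endian) → word 0x380c
opcode:1 @ bit 15 → (0x380c>>15)&0x1 = 0x0
seq:2 @ bit 13 → (0x380c>>13)&0x3 = 0x1
rsvd:11 @ bit 2 → (0x380c>>2)&0x7ff = 0x603  ←
type:2 @ bit 0 → (0x380c>>0)&0x3 = 0x0
rsvd signed 11b, MSB=1: 1539 - 2048 = -509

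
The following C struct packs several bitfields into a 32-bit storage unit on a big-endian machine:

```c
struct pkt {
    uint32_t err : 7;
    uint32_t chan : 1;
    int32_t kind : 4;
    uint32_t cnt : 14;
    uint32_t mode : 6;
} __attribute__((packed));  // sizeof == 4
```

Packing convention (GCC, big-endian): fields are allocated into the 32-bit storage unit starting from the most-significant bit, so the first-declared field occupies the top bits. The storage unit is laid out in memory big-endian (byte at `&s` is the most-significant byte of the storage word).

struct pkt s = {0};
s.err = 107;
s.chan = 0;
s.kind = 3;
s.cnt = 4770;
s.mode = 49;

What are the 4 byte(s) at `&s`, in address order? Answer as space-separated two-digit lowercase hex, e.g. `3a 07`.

d6 34 a8 b1

err (7b) val=107 bits=0x6b at bit 25: 0xd6000000
chan (1b) val=0 bits=0x0 at bit 24: 0xd6000000
kind (4b) val=3 bits=0x3 at bit 20: 0xd6300000
cnt (14b) val=4770 bits=0x12a2 at bit 6: 0xd634a880
mode (6b) val=49 bits=0x31 at bit 0: 0xd634a8b1
word = 0xd634a8b1 → big-endian bytes:
  [0]=0xd6  [1]=0x34  [2]=0xa8  [3]=0xb1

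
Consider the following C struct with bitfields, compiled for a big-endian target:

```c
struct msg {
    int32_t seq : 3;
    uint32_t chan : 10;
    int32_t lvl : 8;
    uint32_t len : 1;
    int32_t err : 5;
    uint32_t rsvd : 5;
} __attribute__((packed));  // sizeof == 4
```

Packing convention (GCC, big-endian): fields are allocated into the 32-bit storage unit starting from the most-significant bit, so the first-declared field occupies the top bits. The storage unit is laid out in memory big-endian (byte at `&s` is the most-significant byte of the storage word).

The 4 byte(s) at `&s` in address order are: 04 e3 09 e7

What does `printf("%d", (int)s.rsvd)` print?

7

[0]=0x04 [1]=0xe3 [2]=0x09 [3]=0xe7 (big-endian) → word 0x04e309e7
seq:3 @ bit 29 → (0x04e309e7>>29)&0x7 = 0x0
chan:10 @ bit 19 → (0x04e309e7>>19)&0x3ff = 0x9c
lvl:8 @ bit 11 → (0x04e309e7>>11)&0xff = 0x61
len:1 @ bit 10 → (0x04e309e7>>10)&0x1 = 0x0
err:5 @ bit 5 → (0x04e309e7>>5)&0x1f = 0xf
rsvd:5 @ bit 0 → (0x04e309e7>>0)&0x1f = 0x7  ←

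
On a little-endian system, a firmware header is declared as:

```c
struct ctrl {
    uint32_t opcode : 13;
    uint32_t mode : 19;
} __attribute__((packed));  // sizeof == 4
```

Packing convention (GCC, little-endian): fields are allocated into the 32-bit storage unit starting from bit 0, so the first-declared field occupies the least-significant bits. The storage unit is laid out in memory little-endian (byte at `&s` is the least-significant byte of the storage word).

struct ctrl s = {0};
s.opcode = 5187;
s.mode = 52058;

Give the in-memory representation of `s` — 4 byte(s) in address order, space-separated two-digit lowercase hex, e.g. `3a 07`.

[0+:13] opcode=5187 & 0x1fff = 0x1443; word=0x00001443
[13+:19] mode=52058 & 0x7ffff = 0xcb5a; word=0x196b5443
word = 0x196b5443 → little-endian bytes:
  [0]=0x43  [1]=0x54  [2]=0x6b  [3]=0x19

43 54 6b 19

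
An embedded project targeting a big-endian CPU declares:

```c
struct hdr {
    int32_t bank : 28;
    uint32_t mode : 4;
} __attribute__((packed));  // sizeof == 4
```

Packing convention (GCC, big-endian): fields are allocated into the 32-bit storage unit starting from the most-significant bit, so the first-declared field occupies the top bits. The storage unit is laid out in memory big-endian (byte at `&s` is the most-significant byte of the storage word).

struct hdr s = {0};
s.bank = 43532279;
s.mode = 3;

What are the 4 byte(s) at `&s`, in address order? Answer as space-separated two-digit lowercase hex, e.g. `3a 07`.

29 83 ff 73

bank (28b) val=43532279 bits=0x2983ff7 at bit 4: 0x2983ff70
mode (4b) val=3 bits=0x3 at bit 0: 0x2983ff73
word = 0x2983ff73 → big-endian bytes:
  [0]=0x29  [1]=0x83  [2]=0xff  [3]=0x73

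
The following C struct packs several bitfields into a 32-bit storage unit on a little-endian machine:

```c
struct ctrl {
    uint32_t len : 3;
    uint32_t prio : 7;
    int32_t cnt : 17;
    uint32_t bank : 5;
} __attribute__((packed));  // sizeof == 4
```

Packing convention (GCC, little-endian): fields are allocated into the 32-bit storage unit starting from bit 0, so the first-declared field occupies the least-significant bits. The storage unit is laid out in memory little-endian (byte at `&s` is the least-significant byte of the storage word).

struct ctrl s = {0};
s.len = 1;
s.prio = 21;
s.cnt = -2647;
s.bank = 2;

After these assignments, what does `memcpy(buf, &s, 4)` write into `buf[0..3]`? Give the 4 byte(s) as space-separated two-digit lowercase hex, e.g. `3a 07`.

len (3b) val=1 bits=0x1 at bit 0: 0x00000001
prio (7b) val=21 bits=0x15 at bit 3: 0x000000a9
cnt (17b) val=-2647 bits=0x1f5a9 at bit 10: 0x07d6a4a9
bank (5b) val=2 bits=0x2 at bit 27: 0x17d6a4a9
word = 0x17d6a4a9 → little-endian bytes:
  [0]=0xa9  [1]=0xa4  [2]=0xd6  [3]=0x17

a9 a4 d6 17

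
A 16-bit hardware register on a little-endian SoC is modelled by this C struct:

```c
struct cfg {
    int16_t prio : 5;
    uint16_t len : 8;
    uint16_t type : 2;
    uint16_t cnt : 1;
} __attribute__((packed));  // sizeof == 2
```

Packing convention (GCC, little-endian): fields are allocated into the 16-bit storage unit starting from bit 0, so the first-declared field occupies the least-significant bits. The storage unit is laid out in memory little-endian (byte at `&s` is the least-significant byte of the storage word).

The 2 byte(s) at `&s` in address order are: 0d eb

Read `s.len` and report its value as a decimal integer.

[0]=0x0d [1]=0xeb (little-endian) → word 0xeb0d
prio:5 @ bit 0 → (0xeb0d>>0)&0x1f = 0xd
len:8 @ bit 5 → (0xeb0d>>5)&0xff = 0x58  ←
type:2 @ bit 13 → (0xeb0d>>13)&0x3 = 0x3
cnt:1 @ bit 15 → (0xeb0d>>15)&0x1 = 0x1

88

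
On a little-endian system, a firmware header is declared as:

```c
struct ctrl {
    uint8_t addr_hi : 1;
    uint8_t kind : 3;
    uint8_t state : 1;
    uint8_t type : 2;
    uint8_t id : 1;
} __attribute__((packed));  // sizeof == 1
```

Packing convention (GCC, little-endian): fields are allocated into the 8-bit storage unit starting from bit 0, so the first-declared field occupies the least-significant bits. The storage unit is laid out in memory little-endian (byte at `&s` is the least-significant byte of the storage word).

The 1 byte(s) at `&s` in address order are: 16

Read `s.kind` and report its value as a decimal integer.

3

[0]=0x16 (little-endian) → word 0x16
addr_hi:1 @ bit 0 → (0x16>>0)&0x1 = 0x0
kind:3 @ bit 1 → (0x16>>1)&0x7 = 0x3  ←
state:1 @ bit 4 → (0x16>>4)&0x1 = 0x1
type:2 @ bit 5 → (0x16>>5)&0x3 = 0x0
id:1 @ bit 7 → (0x16>>7)&0x1 = 0x0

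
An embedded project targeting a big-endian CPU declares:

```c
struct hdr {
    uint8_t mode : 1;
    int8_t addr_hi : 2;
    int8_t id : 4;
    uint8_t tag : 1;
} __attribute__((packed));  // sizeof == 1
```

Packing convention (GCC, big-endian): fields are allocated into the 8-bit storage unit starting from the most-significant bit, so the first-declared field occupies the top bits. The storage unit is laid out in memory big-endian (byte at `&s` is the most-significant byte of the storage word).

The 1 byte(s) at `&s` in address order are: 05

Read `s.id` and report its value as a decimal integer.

2

[0]=0x05 (big-endian) → word 0x05
mode:1 @ bit 7 → (0x05>>7)&0x1 = 0x0
addr_hi:2 @ bit 5 → (0x05>>5)&0x3 = 0x0
id:4 @ bit 1 → (0x05>>1)&0xf = 0x2  ←
tag:1 @ bit 0 → (0x05>>0)&0x1 = 0x1
id signed 4b, MSB=0: value = 2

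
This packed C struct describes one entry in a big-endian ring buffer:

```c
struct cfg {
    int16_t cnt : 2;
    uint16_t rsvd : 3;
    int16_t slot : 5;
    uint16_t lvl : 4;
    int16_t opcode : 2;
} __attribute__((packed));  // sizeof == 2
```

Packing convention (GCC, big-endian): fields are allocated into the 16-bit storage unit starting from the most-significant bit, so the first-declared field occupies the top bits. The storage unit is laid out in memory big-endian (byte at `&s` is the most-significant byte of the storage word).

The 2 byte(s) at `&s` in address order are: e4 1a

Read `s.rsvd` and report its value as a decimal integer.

4

[0]=0xe4 [1]=0x1a (big-endian) → word 0xe41a
cnt [14+:2] = (word>>14) & 0x3 = 3
rsvd [11+:3] = (word>>11) & 0x7 = 4  ←
slot [6+:5] = (word>>6) & 0x1f = 16
lvl [2+:4] = (word>>2) & 0xf = 6
opcode [0+:2] = (word>>0) & 0x3 = 2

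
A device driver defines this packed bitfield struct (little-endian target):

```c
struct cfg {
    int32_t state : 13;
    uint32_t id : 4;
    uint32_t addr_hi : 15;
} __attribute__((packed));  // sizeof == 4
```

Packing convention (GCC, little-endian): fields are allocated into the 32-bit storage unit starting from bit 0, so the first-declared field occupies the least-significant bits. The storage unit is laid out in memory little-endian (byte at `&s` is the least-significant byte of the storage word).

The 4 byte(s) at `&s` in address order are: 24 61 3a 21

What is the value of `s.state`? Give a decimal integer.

[0]=0x24 [1]=0x61 [2]=0x3a [3]=0x21 (little-endian) → word 0x213a6124
state:13 @ bit 0 → (0x213a6124>>0)&0x1fff = 0x124  ←
id:4 @ bit 13 → (0x213a6124>>13)&0xf = 0x3
addr_hi:15 @ bit 17 → (0x213a6124>>17)&0x7fff = 0x109d
state signed 13b, MSB=0: value = 292

292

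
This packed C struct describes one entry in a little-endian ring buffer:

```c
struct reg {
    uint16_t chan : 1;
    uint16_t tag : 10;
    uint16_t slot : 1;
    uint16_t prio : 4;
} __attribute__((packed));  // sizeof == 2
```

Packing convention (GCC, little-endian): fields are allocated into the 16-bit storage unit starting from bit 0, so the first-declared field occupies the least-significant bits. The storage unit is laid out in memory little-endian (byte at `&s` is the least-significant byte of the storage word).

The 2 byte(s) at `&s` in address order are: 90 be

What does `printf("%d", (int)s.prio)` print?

[0]=0x90 [1]=0xbe (little-endian) → word 0xbe90
chan [0+:1] = (word>>0) & 0x1 = 0
tag [1+:10] = (word>>1) & 0x3ff = 840
slot [11+:1] = (word>>11) & 0x1 = 1
prio [12+:4] = (word>>12) & 0xf = 11  ←

11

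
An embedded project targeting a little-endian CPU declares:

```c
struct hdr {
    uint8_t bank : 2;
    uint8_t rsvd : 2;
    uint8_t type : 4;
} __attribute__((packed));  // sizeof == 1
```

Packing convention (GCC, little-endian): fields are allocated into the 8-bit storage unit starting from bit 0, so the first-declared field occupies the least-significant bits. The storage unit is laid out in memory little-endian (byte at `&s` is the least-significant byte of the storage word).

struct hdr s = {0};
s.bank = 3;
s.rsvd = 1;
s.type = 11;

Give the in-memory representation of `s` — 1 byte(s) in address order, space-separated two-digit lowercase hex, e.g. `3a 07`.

bank:2 = 3 → 0x3 << 0 → word 0x03
rsvd:2 = 1 → 0x1 << 2 → word 0x07
type:4 = 11 → 0xb << 4 → word 0xb7
word = 0xb7 → little-endian bytes:
  [0]=0xb7

b7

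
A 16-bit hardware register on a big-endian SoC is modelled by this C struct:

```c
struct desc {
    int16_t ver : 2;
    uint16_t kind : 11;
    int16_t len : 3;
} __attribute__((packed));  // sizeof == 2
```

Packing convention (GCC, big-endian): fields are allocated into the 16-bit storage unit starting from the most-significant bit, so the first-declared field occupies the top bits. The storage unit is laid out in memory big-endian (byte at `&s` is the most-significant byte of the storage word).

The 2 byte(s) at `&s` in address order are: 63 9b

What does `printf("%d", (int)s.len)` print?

[0]=0x63 [1]=0x9b (big-endian) → word 0x639b
ver [14+:2] = (word>>14) & 0x3 = 1
kind [3+:11] = (word>>3) & 0x7ff = 1139
len [0+:3] = (word>>0) & 0x7 = 3  ←
len signed 3b, MSB=0: value = 3

3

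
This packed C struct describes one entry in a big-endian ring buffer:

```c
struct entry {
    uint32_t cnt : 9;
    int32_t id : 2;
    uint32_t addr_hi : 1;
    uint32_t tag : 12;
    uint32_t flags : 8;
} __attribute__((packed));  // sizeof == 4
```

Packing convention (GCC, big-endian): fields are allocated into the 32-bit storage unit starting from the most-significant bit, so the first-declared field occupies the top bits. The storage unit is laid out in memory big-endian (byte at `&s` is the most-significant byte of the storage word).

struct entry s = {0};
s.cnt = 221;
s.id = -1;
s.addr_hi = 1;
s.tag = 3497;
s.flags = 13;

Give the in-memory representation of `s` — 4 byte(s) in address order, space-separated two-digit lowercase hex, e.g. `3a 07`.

6e fd a9 0d

cnt (9b) val=221 bits=0xdd at bit 23: 0x6e800000
id (2b) val=-1 bits=0x3 at bit 21: 0x6ee00000
addr_hi (1b) val=1 bits=0x1 at bit 20: 0x6ef00000
tag (12b) val=3497 bits=0xda9 at bit 8: 0x6efda900
flags (8b) val=13 bits=0xd at bit 0: 0x6efda90d
word = 0x6efda90d → big-endian bytes:
  [0]=0x6e  [1]=0xfd  [2]=0xa9  [3]=0x0d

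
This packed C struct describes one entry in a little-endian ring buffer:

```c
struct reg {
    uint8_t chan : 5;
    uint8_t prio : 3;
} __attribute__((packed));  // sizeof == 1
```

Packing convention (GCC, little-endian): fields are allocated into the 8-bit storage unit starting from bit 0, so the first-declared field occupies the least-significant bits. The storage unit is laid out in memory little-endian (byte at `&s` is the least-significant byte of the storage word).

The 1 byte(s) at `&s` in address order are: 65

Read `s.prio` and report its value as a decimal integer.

3

[0]=0x65 (little-endian) → word 0x65
chan:5 @ bit 0 → (0x65>>0)&0x1f = 0x5
prio:3 @ bit 5 → (0x65>>5)&0x7 = 0x3  ←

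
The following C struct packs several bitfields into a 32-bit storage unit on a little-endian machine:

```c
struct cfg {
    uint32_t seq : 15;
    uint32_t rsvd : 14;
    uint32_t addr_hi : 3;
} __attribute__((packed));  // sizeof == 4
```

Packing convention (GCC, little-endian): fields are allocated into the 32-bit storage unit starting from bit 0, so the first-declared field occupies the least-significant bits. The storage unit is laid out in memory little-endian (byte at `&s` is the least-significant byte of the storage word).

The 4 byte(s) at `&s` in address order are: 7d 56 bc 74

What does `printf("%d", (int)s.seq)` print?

[0]=0x7d [1]=0x56 [2]=0xbc [3]=0x74 (little-endian) → word 0x74bc567d
seq:15 @ bit 0 → (0x74bc567d>>0)&0x7fff = 0x567d  ←
rsvd:14 @ bit 15 → (0x74bc567d>>15)&0x3fff = 0x2978
addr_hi:3 @ bit 29 → (0x74bc567d>>29)&0x7 = 0x3

22141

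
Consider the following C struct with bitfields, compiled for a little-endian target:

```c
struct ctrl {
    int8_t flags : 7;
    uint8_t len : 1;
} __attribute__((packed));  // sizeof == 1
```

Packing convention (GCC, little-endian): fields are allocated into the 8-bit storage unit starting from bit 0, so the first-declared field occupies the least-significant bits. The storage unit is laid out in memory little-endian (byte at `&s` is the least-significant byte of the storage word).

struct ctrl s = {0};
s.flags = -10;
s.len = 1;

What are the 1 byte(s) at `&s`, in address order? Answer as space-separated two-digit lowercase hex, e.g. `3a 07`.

f6

[0+:7] flags=-10 & 0x7f = 0x76; word=0x76
[7+:1] len=1 & 0x1 = 0x1; word=0xf6
word = 0xf6 → little-endian bytes:
  [0]=0xf6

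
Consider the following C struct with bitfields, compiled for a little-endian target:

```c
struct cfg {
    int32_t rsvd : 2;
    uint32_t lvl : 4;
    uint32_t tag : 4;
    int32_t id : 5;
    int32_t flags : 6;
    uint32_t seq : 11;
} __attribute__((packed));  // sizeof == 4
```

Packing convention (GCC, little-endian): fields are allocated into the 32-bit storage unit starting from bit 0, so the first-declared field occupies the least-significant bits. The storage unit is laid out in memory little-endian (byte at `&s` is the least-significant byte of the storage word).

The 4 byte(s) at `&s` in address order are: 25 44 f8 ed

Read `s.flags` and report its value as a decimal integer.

-16

[0]=0x25 [1]=0x44 [2]=0xf8 [3]=0xed (little-endian) → word 0xedf84425
rsvd:2 @ bit 0 → (0xedf84425>>0)&0x3 = 0x1
lvl:4 @ bit 2 → (0xedf84425>>2)&0xf = 0x9
tag:4 @ bit 6 → (0xedf84425>>6)&0xf = 0x0
id:5 @ bit 10 → (0xedf84425>>10)&0x1f = 0x11
flags:6 @ bit 15 → (0xedf84425>>15)&0x3f = 0x30  ←
seq:11 @ bit 21 → (0xedf84425>>21)&0x7ff = 0x76f
flags signed 6b, MSB=1: 48 - 64 = -16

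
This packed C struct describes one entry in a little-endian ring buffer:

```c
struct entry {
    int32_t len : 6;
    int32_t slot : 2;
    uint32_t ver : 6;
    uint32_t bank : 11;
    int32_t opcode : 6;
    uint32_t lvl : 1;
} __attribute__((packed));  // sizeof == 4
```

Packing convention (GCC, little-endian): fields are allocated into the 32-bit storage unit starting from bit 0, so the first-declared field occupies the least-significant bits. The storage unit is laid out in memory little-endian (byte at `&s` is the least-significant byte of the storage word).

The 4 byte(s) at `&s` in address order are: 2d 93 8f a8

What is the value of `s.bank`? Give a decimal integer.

[0]=0x2d [1]=0x93 [2]=0x8f [3]=0xa8 (little-endian) → word 0xa88f932d
len [0+:6] = (word>>0) & 0x3f = 45
slot [6+:2] = (word>>6) & 0x3 = 0
ver [8+:6] = (word>>8) & 0x3f = 19
bank [14+:11] = (word>>14) & 0x7ff = 574  ←
opcode [25+:6] = (word>>25) & 0x3f = 20
lvl [31+:1] = (word>>31) & 0x1 = 1

574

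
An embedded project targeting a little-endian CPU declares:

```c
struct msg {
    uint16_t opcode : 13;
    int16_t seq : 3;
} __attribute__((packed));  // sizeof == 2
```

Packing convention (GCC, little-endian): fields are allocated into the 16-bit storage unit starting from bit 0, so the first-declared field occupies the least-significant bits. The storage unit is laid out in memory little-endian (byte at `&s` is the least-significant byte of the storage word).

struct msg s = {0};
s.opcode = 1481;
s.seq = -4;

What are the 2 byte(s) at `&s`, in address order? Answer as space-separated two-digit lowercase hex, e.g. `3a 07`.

c9 85

opcode (13b) val=1481 bits=0x5c9 at bit 0: 0x05c9
seq (3b) val=-4 bits=0x4 at bit 13: 0x85c9
word = 0x85c9 → little-endian bytes:
  [0]=0xc9  [1]=0x85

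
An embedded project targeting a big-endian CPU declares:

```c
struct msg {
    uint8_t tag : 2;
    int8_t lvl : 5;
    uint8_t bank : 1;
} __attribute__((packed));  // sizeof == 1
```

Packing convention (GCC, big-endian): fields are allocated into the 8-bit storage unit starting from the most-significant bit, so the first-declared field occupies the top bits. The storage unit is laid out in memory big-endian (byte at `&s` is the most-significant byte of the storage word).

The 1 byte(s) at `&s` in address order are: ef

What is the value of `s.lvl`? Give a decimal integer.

-9

[0]=0xef (big-endian) → word 0xef
tag:2 @ bit 6 → (0xef>>6)&0x3 = 0x3
lvl:5 @ bit 1 → (0xef>>1)&0x1f = 0x17  ←
bank:1 @ bit 0 → (0xef>>0)&0x1 = 0x1
lvl signed 5b, MSB=1: 23 - 32 = -9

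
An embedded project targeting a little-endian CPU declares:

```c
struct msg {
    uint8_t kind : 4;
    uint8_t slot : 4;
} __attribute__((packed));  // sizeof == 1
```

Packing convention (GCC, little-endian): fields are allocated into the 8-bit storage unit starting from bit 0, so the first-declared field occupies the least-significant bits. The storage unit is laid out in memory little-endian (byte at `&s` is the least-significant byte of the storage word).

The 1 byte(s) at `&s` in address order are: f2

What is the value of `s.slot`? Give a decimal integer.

[0]=0xf2 (little-endian) → word 0xf2
kind [0+:4] = (word>>0) & 0xf = 2
slot [4+:4] = (word>>4) & 0xf = 15  ←

15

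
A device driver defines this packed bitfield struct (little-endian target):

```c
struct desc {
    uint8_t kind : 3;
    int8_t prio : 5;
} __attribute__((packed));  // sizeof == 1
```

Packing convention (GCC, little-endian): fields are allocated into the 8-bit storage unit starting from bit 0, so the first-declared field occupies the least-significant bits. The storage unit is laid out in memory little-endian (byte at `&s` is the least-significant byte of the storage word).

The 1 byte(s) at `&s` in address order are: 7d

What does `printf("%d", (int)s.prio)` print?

15

[0]=0x7d (little-endian) → word 0x7d
kind [0+:3] = (word>>0) & 0x7 = 5
prio [3+:5] = (word>>3) & 0x1f = 15  ←
prio signed 5b, MSB=0: value = 15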